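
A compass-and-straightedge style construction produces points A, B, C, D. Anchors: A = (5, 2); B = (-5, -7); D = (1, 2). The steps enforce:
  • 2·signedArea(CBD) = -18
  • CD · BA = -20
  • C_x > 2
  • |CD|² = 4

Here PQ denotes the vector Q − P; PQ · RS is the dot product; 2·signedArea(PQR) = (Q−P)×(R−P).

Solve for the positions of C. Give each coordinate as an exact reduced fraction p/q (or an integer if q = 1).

1. C_x = 3  [CD · BA = -20 ∩ 2·signedArea(CBD) = -18]
2. C_y = 2  [CD · BA = -20 ∩ 2·signedArea(CBD) = -18]
   → C = (3, 2)

C = (3, 2)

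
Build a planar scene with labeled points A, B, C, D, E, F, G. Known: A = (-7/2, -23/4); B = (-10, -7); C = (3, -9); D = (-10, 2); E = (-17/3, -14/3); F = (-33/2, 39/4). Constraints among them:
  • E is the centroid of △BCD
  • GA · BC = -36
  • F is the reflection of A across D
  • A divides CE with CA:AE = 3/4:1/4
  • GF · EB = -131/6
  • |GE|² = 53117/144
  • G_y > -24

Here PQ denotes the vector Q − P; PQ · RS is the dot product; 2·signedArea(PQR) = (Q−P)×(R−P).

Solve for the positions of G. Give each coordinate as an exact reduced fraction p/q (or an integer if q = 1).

G = (-7/2, -95/4)

1. G_x = -7/2  [GA · BC = -36 ∩ GF · EB = -131/6]
2. G_y = -95/4  [GA · BC = -36 ∩ GF · EB = -131/6]
   → G = (-7/2, -95/4)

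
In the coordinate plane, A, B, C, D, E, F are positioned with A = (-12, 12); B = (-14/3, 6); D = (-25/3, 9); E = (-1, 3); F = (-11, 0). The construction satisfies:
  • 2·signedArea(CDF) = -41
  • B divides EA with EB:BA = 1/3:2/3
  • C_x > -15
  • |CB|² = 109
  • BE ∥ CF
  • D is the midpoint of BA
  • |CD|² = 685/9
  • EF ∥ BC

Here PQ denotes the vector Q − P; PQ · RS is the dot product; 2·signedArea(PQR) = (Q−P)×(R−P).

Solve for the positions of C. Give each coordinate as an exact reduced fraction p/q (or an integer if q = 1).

C = (-44/3, 3)

1. C_x = -44/3  [BE ∥ CF ∩ EF ∥ BC]
2. C_y = 3  [BE ∥ CF ∩ EF ∥ BC]
   → C = (-44/3, 3)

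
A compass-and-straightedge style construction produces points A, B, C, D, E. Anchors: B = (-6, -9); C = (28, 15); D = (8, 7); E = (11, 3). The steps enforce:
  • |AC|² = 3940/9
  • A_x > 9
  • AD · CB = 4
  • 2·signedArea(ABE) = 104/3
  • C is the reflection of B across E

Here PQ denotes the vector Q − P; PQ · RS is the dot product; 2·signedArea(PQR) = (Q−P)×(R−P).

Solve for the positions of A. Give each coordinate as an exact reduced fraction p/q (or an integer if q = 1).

1. A_x = 10  [AD · CB = 4 ∩ 2·signedArea(ABE) = 104/3]
2. A_y = 13/3  [AD · CB = 4 ∩ 2·signedArea(ABE) = 104/3]
   → A = (10, 13/3)

A = (10, 13/3)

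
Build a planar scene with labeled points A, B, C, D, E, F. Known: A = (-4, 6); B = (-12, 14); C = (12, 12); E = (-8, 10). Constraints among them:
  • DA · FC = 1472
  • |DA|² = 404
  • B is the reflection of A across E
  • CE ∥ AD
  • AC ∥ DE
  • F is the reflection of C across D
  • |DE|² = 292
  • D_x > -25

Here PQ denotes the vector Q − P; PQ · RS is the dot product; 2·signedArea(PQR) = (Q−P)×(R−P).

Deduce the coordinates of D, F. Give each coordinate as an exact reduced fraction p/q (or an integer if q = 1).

D = (-24, 4)
F = (-60, -4)

1. D_x = -24  [AC ∥ DE ∩ CE ∥ AD]
2. D_y = 4  [AC ∥ DE ∩ CE ∥ AD]
   → D = (-24, 4)
3. F_x = -60  [F is the reflection of C across D]
4. F_y = -4  [F is the reflection of C across D]
   → F = (-60, -4)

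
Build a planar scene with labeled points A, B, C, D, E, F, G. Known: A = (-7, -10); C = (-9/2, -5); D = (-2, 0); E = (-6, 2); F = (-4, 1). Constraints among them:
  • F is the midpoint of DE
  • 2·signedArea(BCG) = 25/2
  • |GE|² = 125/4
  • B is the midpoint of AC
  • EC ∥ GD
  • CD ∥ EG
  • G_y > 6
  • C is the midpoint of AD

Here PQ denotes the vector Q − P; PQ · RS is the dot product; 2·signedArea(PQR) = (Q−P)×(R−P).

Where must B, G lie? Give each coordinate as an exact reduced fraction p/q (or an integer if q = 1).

1. B_x = -23/4  [B is the midpoint of AC]
2. B_y = -15/2  [B is the midpoint of AC]
   → B = (-23/4, -15/2)
3. G_x = -7/2  [EC ∥ GD ∩ CD ∥ EG]
4. G_y = 7  [EC ∥ GD ∩ CD ∥ EG]
   → G = (-7/2, 7)

B = (-23/4, -15/2)
G = (-7/2, 7)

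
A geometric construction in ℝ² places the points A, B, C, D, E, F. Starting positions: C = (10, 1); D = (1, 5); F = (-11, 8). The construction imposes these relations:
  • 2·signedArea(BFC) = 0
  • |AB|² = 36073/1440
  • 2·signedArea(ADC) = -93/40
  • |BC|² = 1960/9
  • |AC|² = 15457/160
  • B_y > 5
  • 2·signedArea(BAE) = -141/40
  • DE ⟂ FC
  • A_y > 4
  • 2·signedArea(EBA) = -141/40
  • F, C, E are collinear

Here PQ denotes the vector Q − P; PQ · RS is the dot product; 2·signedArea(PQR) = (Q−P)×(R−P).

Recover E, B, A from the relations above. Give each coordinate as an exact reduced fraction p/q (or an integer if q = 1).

1. E_x = 7/10  [F, C, E are collinear ∩ DE ⟂ FC]
2. E_y = 41/10  [F, C, E are collinear ∩ DE ⟂ FC]
   → E = (7/10, 41/10)
3. B_x = -4  [line 7·x + 21·y + -91 = 0 ∩ |BC|² = 1960/9]
4. B_y = 17/3  [line 7·x + 21·y + -91 = 0 ∩ |BC|² = 1960/9]
   → B = (-4, 17/3)
5. A_x = 37/40  [2·signedArea(ADC) = -93/40 ∩ 2·signedArea(BAE) = -141/40]
6. A_y = 191/40  [2·signedArea(ADC) = -93/40 ∩ 2·signedArea(BAE) = -141/40]
   → A = (37/40, 191/40)

A = (37/40, 191/40)
B = (-4, 17/3)
E = (7/10, 41/10)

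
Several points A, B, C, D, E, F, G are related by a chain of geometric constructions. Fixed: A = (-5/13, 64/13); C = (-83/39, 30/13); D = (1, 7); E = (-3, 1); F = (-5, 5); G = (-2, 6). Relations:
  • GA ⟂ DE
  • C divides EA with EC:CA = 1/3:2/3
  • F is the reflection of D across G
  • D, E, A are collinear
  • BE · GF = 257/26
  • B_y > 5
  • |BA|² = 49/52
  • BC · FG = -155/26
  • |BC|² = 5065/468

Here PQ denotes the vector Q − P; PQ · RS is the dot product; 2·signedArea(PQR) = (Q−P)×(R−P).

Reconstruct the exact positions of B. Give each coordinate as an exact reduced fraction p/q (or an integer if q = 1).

B = (-31/26, 71/13)

1. B_x = -31/26  [line -3·x + -1·y + 49/26 = 0 ∩ |BA|² = 49/52]
2. B_y = 71/13  [line -3·x + -1·y + 49/26 = 0 ∩ |BA|² = 49/52]
   → B = (-31/26, 71/13)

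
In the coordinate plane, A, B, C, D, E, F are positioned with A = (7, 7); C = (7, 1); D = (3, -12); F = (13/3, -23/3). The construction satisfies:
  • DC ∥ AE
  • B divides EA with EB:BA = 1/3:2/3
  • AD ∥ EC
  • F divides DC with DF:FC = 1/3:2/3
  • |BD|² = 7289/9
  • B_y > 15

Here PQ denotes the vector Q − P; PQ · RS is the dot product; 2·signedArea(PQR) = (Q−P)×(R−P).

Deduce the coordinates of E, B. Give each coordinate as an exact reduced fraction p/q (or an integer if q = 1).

B = (29/3, 47/3)
E = (11, 20)

1. E_x = 11  [AD ∥ EC ∩ DC ∥ AE]
2. E_y = 20  [AD ∥ EC ∩ DC ∥ AE]
   → E = (11, 20)
3. B_x = 29/3  [B divides EA with EB:BA = 1/3:2/3]
4. B_y = 47/3  [B divides EA with EB:BA = 1/3:2/3]
   → B = (29/3, 47/3)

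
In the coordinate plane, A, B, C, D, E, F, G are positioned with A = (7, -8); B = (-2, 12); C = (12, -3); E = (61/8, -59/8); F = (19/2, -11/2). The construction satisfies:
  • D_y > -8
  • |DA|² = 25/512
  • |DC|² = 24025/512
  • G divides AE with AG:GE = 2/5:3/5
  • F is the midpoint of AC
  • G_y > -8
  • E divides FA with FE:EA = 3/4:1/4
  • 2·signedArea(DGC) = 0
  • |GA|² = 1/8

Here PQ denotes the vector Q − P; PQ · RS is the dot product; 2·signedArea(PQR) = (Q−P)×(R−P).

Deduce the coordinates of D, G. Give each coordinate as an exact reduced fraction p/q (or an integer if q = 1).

1. G_x = 29/4  [G divides AE with AG:GE = 2/5:3/5]
2. G_y = -31/4  [G divides AE with AG:GE = 2/5:3/5]
   → G = (29/4, -31/4)
3. D_x = 229/32  [line -19/4·x + 19/4·y + 285/4 = 0 ∩ |DA|² = 25/512]
4. D_y = -251/32  [line -19/4·x + 19/4·y + 285/4 = 0 ∩ |DA|² = 25/512]
   → D = (229/32, -251/32)

D = (229/32, -251/32)
G = (29/4, -31/4)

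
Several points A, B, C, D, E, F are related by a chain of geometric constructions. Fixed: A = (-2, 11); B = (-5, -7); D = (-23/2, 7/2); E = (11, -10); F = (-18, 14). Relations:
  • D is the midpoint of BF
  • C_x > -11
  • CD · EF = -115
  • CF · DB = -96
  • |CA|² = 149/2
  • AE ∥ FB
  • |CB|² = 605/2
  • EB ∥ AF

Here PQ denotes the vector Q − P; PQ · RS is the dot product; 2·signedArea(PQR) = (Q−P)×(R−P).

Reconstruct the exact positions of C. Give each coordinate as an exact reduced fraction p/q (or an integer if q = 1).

1. C_x = -21/2  [CD · EF = -115 ∩ CF · DB = -96]
2. C_y = 19/2  [CD · EF = -115 ∩ CF · DB = -96]
   → C = (-21/2, 19/2)

C = (-21/2, 19/2)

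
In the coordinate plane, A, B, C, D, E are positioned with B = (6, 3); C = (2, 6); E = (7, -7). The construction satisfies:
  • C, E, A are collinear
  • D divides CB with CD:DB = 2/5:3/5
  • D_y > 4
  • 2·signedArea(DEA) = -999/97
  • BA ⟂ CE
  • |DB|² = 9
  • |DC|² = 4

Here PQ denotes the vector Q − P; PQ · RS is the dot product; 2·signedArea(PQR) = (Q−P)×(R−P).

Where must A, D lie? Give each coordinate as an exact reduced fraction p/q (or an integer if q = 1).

A = (683/194, 397/194)
D = (18/5, 24/5)

1. A_x = 683/194  [C, E, A are collinear ∩ BA ⟂ CE]
2. A_y = 397/194  [C, E, A are collinear ∩ BA ⟂ CE]
   → A = (683/194, 397/194)
3. D_x = 18/5  [D divides CB with CD:DB = 2/5:3/5]
4. D_y = 24/5  [D divides CB with CD:DB = 2/5:3/5]
   → D = (18/5, 24/5)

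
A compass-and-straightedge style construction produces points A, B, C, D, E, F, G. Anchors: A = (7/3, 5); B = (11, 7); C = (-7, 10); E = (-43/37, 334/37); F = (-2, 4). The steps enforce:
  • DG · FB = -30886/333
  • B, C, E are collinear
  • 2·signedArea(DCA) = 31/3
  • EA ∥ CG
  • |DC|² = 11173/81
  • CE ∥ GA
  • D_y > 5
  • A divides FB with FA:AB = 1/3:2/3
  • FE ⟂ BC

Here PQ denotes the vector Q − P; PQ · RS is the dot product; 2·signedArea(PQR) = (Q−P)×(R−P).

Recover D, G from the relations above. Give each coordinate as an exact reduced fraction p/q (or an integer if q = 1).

1. G_x = -389/111  [CE ∥ GA ∩ EA ∥ CG]
2. G_y = 221/37  [CE ∥ GA ∩ EA ∥ CG]
   → G = (-389/111, 221/37)
3. D_x = 34/9  [2·signedArea(DCA) = 31/3 ∩ DG · FB = -30886/333]
4. D_y = 16/3  [2·signedArea(DCA) = 31/3 ∩ DG · FB = -30886/333]
   → D = (34/9, 16/3)

D = (34/9, 16/3)
G = (-389/111, 221/37)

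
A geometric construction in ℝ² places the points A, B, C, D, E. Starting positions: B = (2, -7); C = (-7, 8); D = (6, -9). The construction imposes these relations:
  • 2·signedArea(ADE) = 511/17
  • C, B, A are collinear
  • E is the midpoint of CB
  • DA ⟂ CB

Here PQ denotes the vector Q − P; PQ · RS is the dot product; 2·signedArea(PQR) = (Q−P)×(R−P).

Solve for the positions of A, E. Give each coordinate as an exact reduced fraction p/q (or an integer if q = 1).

A = (67/17, -174/17)
E = (-5/2, 1/2)

1. A_x = 67/17  [C, B, A are collinear ∩ DA ⟂ CB]
2. A_y = -174/17  [C, B, A are collinear ∩ DA ⟂ CB]
   → A = (67/17, -174/17)
3. E_x = -5/2  [E is the midpoint of CB]
4. E_y = 1/2  [E is the midpoint of CB]
   → E = (-5/2, 1/2)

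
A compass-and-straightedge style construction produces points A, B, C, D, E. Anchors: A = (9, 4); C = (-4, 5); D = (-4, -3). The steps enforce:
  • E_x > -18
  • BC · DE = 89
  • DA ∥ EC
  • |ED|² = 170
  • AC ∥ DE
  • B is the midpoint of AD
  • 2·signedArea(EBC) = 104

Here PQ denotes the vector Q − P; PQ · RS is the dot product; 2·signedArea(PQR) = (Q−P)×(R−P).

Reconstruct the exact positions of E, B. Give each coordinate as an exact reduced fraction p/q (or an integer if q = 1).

B = (5/2, 1/2)
E = (-17, -2)

1. E_x = -17  [DA ∥ EC ∩ AC ∥ DE]
2. E_y = -2  [DA ∥ EC ∩ AC ∥ DE]
   → E = (-17, -2)
3. B_x = 5/2  [B is the midpoint of AD]
4. B_y = 1/2  [B is the midpoint of AD]
   → B = (5/2, 1/2)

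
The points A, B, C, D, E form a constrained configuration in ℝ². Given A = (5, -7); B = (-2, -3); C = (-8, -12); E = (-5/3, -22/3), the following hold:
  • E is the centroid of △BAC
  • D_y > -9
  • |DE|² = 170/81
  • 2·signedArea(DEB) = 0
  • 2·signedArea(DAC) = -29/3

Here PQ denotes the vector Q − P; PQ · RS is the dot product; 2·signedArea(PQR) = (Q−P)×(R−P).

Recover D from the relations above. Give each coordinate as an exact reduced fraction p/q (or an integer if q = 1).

D = (-14/9, -79/9)

1. D_x = -14/9  [2·signedArea(DEB) = 0 ∩ 2·signedArea(DAC) = -29/3]
2. D_y = -79/9  [2·signedArea(DEB) = 0 ∩ 2·signedArea(DAC) = -29/3]
   → D = (-14/9, -79/9)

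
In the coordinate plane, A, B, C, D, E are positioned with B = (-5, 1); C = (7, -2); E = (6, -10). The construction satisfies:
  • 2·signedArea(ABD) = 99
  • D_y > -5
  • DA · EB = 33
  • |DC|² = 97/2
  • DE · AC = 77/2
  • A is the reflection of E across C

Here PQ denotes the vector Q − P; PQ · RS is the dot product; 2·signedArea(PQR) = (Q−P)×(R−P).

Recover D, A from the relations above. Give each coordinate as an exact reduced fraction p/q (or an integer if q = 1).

A = (8, 6)
D = (1/2, -9/2)

1. A_x = 8  [A is the reflection of E across C]
2. A_y = 6  [A is the reflection of E across C]
   → A = (8, 6)
3. D_x = 1/2  [DE · AC = 77/2 ∩ 2·signedArea(ABD) = 99]
4. D_y = -9/2  [DE · AC = 77/2 ∩ 2·signedArea(ABD) = 99]
   → D = (1/2, -9/2)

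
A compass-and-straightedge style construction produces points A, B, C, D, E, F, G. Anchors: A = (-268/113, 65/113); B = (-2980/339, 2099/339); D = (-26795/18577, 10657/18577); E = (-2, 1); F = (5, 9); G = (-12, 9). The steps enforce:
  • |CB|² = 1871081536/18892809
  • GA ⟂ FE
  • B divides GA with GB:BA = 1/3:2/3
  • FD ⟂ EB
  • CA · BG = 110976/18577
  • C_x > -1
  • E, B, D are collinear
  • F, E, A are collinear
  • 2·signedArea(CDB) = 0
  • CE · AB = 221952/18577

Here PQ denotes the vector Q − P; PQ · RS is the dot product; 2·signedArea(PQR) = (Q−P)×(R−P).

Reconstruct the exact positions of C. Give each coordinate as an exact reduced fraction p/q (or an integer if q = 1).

1. C_x = -16436/18577  [2·signedArea(CDB) = 0 ∩ CE · AB = 221952/18577]
2. C_y = 2737/18577  [2·signedArea(CDB) = 0 ∩ CE · AB = 221952/18577]
   → C = (-16436/18577, 2737/18577)

C = (-16436/18577, 2737/18577)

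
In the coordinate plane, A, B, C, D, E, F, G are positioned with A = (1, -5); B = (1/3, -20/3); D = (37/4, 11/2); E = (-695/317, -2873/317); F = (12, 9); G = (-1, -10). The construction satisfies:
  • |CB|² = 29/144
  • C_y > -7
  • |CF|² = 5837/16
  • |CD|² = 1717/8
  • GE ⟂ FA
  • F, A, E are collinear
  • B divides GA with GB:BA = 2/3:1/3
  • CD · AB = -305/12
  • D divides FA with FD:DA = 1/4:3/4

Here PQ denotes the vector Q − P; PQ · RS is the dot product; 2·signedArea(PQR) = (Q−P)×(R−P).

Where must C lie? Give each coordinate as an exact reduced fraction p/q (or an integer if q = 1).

C = (1/2, -25/4)

1. C_x = 1/2  [line 2/3·x + 5/3·y + 121/12 = 0 ∩ |CF|² = 5837/16]
2. C_y = -25/4  [line 2/3·x + 5/3·y + 121/12 = 0 ∩ |CF|² = 5837/16]
   → C = (1/2, -25/4)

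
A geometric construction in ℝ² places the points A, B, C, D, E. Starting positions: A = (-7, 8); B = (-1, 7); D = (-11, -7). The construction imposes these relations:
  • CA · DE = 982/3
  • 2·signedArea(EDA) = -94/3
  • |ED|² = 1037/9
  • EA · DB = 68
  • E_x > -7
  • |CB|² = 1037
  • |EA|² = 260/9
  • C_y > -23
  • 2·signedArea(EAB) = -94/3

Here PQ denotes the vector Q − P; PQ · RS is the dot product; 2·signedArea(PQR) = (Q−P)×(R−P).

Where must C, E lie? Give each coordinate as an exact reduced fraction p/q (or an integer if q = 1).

1. E_x = -19/3  [2·signedArea(EAB) = -94/3 ∩ 2·signedArea(EDA) = -94/3]
2. E_y = 8/3  [2·signedArea(EAB) = -94/3 ∩ 2·signedArea(EDA) = -94/3]
   → E = (-19/3, 8/3)
3. C_x = -15  [line -14/3·x + -29/3·y + -848/3 = 0 ∩ |CB|² = 1037]
4. C_y = -22  [line -14/3·x + -29/3·y + -848/3 = 0 ∩ |CB|² = 1037]
   → C = (-15, -22)

C = (-15, -22)
E = (-19/3, 8/3)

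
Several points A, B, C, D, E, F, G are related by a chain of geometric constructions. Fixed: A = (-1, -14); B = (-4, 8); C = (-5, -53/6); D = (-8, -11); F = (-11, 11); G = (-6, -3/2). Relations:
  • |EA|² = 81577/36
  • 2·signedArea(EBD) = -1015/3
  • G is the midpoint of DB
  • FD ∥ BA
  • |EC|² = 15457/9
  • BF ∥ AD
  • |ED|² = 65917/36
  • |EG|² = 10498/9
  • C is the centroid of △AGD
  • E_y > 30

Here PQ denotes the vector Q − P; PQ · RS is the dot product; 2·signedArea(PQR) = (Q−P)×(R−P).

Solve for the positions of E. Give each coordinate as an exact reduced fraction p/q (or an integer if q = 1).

1. E_x = -17  [line 19·x + -4·y + 1339/3 = 0 ∩ |ED|² = 65917/36]
2. E_y = 185/6  [line 19·x + -4·y + 1339/3 = 0 ∩ |ED|² = 65917/36]
   → E = (-17, 185/6)

E = (-17, 185/6)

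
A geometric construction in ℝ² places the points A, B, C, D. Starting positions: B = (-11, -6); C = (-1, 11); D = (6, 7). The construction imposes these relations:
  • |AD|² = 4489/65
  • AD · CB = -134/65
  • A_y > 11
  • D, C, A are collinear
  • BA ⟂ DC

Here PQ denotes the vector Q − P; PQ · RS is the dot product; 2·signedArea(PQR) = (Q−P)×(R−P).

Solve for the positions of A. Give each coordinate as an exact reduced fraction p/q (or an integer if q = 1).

A = (-79/65, 723/65)

1. A_x = -79/65  [D, C, A are collinear ∩ BA ⟂ DC]
2. A_y = 723/65  [D, C, A are collinear ∩ BA ⟂ DC]
   → A = (-79/65, 723/65)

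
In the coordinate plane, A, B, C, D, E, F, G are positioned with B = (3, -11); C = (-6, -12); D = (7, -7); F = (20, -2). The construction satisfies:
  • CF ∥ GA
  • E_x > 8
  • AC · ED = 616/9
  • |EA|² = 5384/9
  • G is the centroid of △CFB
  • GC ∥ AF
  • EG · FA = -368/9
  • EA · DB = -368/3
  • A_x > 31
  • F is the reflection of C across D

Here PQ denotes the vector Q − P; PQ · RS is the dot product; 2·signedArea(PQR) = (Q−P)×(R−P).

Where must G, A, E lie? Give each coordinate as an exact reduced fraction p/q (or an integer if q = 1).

A = (95/3, 5/3)
E = (25/3, -17/3)
G = (17/3, -25/3)

1. G_x = 17/3  [G is the centroid of △CFB]
2. G_y = -25/3  [G is the centroid of △CFB]
   → G = (17/3, -25/3)
3. A_x = 95/3  [GC ∥ AF ∩ CF ∥ GA]
4. A_y = 5/3  [GC ∥ AF ∩ CF ∥ GA]
   → A = (95/3, 5/3)
5. E_x = 25/3  [EA · DB = -368/3 ∩ AC · ED = 616/9]
6. E_y = -17/3  [EA · DB = -368/3 ∩ AC · ED = 616/9]
   → E = (25/3, -17/3)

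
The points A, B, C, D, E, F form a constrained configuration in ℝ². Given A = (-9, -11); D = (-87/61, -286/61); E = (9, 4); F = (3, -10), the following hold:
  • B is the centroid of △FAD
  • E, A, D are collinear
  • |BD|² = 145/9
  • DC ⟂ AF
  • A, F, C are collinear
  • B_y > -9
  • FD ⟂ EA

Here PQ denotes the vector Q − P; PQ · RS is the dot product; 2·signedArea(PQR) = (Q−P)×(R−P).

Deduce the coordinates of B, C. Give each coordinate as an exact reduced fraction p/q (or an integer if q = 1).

1. B_x = -151/61  [B is the centroid of △FAD]
2. B_y = -1567/183  [B is the centroid of △FAD]
   → B = (-151/61, -1567/183)
3. C_x = -8457/8845  [A, F, C are collinear ∩ DC ⟂ AF]
4. C_y = -91366/8845  [A, F, C are collinear ∩ DC ⟂ AF]
   → C = (-8457/8845, -91366/8845)

B = (-151/61, -1567/183)
C = (-8457/8845, -91366/8845)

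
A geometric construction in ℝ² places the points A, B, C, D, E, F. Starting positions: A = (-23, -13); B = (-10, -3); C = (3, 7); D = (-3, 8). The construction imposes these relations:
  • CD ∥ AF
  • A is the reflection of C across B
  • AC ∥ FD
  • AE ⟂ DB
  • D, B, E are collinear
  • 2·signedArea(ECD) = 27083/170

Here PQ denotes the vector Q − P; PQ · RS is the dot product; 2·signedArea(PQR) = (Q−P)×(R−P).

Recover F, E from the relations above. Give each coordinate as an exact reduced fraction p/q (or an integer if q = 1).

E = (-3107/170, -2721/170)
F = (-29, -12)

1. F_x = -29  [AC ∥ FD ∩ CD ∥ AF]
2. F_y = -12  [AC ∥ FD ∩ CD ∥ AF]
   → F = (-29, -12)
3. E_x = -3107/170  [D, B, E are collinear ∩ AE ⟂ DB]
4. E_y = -2721/170  [D, B, E are collinear ∩ AE ⟂ DB]
   → E = (-3107/170, -2721/170)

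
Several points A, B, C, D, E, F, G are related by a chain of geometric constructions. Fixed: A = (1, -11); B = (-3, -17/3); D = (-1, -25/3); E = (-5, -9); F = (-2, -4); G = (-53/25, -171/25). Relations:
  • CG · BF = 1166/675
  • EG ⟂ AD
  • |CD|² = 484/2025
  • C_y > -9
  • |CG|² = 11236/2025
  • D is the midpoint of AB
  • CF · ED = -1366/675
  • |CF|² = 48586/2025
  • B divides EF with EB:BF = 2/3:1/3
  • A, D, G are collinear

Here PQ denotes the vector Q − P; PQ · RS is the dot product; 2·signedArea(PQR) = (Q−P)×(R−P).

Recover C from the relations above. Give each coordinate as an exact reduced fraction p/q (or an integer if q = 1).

C = (-53/75, -1963/225)

1. C_x = -53/75  [CG · BF = 1166/675 ∩ CF · ED = -1366/675]
2. C_y = -1963/225  [CG · BF = 1166/675 ∩ CF · ED = -1366/675]
   → C = (-53/75, -1963/225)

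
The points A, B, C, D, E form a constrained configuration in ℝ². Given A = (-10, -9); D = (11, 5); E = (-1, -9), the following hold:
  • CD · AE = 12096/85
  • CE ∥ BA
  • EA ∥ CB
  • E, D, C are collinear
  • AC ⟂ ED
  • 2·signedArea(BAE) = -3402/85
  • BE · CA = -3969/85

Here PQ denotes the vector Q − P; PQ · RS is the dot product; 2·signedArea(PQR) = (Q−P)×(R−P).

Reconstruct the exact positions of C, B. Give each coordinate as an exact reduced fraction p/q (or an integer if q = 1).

B = (-1174/85, -1143/85)
C = (-409/85, -1143/85)

1. C_x = -409/85  [E, D, C are collinear ∩ AC ⟂ ED]
2. C_y = -1143/85  [E, D, C are collinear ∩ AC ⟂ ED]
   → C = (-409/85, -1143/85)
3. B_x = -1174/85  [CE ∥ BA ∩ EA ∥ CB]
4. B_y = -1143/85  [CE ∥ BA ∩ EA ∥ CB]
   → B = (-1174/85, -1143/85)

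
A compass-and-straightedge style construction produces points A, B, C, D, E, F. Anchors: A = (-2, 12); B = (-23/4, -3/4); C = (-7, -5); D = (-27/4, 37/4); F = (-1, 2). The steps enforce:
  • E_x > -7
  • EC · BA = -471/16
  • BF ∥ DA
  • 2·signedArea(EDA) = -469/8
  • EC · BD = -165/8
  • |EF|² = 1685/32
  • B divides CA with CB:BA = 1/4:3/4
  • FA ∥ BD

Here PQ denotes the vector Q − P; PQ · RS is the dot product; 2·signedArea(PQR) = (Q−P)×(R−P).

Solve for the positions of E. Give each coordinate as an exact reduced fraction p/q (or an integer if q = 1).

1. E_x = -51/8  [2·signedArea(EDA) = -469/8 ∩ EC · BD = -165/8]
2. E_y = -23/8  [2·signedArea(EDA) = -469/8 ∩ EC · BD = -165/8]
   → E = (-51/8, -23/8)

E = (-51/8, -23/8)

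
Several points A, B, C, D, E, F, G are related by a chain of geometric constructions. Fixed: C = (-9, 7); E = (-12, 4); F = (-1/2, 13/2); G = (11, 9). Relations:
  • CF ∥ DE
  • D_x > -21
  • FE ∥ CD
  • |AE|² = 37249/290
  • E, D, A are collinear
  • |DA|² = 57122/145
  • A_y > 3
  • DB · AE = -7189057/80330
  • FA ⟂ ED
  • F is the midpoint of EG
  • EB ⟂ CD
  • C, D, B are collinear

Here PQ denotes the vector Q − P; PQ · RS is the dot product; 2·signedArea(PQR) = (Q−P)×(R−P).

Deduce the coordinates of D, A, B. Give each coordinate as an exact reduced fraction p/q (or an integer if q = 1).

1. D_x = -41/2  [CF ∥ DE ∩ FE ∥ CD]
2. D_y = 9/2  [CF ∥ DE ∩ FE ∥ CD]
   → D = (-41/2, 9/2)
3. A_x = -199/290  [E, D, A are collinear ∩ FA ⟂ ED]
4. A_y = 967/290  [E, D, A are collinear ∩ FA ⟂ ED]
   → A = (-199/290, 967/290)
5. B_x = -3459/277  [C, D, B are collinear ∩ EB ⟂ CD]
6. B_y = 1729/277  [C, D, B are collinear ∩ EB ⟂ CD]
   → B = (-3459/277, 1729/277)

A = (-199/290, 967/290)
B = (-3459/277, 1729/277)
D = (-41/2, 9/2)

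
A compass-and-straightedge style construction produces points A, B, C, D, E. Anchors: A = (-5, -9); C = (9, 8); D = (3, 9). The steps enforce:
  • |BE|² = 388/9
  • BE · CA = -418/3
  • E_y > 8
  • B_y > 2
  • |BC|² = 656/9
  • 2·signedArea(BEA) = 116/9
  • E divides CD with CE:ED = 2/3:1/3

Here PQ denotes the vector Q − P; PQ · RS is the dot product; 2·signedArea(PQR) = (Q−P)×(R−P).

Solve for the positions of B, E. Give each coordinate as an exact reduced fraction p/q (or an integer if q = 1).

B = (7/3, 8/3)
E = (5, 26/3)

1. E_x = 5  [E divides CD with CE:ED = 2/3:1/3]
2. E_y = 26/3  [E divides CD with CE:ED = 2/3:1/3]
   → E = (5, 26/3)
3. B_x = 7/3  [2·signedArea(BEA) = 116/9 ∩ BE · CA = -418/3]
4. B_y = 8/3  [2·signedArea(BEA) = 116/9 ∩ BE · CA = -418/3]
   → B = (7/3, 8/3)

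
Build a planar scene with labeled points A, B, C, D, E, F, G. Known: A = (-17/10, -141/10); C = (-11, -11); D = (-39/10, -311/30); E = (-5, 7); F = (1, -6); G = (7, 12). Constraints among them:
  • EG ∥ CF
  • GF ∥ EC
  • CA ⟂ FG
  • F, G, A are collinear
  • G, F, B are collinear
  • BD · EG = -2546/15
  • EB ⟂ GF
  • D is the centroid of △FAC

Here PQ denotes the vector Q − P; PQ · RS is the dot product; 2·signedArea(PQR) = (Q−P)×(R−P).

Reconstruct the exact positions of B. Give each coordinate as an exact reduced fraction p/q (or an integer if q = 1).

1. B_x = 43/10  [G, F, B are collinear ∩ EB ⟂ GF]
2. B_y = 39/10  [G, F, B are collinear ∩ EB ⟂ GF]
   → B = (43/10, 39/10)

B = (43/10, 39/10)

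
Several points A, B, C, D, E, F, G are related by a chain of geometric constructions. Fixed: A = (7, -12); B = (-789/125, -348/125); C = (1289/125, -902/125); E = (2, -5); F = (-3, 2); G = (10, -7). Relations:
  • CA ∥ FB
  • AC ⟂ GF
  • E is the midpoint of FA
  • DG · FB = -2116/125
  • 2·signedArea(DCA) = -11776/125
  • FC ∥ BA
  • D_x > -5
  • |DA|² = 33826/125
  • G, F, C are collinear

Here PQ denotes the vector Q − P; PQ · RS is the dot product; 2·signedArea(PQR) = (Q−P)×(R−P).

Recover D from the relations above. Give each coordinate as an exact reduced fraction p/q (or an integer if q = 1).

1. D_x = -582/125  [2·signedArea(DCA) = -11776/125 ∩ DG · FB = -2116/125]
2. D_y = -49/125  [2·signedArea(DCA) = -11776/125 ∩ DG · FB = -2116/125]
   → D = (-582/125, -49/125)

D = (-582/125, -49/125)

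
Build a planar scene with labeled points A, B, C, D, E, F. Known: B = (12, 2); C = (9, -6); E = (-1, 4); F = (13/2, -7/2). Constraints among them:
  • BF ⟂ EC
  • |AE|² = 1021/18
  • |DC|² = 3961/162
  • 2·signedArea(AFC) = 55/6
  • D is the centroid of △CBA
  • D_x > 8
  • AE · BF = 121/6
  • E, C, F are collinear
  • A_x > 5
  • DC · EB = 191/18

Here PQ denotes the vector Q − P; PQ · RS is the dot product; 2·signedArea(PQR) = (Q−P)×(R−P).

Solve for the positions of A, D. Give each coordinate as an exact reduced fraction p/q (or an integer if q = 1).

A = (35/6, 5/6)
D = (161/18, -19/18)

1. A_x = 35/6  [line 5/2·x + 5/2·y + -50/3 = 0 ∩ |AE|² = 1021/18]
2. A_y = 5/6  [line 5/2·x + 5/2·y + -50/3 = 0 ∩ |AE|² = 1021/18]
   → A = (35/6, 5/6)
3. D_x = 161/18  [D is the centroid of △CBA]
4. D_y = -19/18  [D is the centroid of △CBA]
   → D = (161/18, -19/18)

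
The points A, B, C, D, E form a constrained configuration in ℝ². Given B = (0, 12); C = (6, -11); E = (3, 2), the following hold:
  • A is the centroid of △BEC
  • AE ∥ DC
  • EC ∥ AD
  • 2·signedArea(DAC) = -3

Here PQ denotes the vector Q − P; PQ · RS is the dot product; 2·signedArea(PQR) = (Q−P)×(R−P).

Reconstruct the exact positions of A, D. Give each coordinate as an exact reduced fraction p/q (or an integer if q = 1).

A = (3, 1)
D = (6, -12)

1. A_x = 3  [A is the centroid of △BEC]
2. A_y = 1  [A is the centroid of △BEC]
   → A = (3, 1)
3. D_x = 6  [AE ∥ DC ∩ EC ∥ AD]
4. D_y = -12  [AE ∥ DC ∩ EC ∥ AD]
   → D = (6, -12)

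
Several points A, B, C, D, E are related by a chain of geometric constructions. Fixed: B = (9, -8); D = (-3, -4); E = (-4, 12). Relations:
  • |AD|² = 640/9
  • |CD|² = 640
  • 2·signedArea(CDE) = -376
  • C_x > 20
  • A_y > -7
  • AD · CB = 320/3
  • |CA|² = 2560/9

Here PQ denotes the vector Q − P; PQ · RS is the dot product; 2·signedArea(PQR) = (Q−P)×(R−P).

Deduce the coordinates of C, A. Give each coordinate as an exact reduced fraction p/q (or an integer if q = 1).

A = (5, -20/3)
C = (21, -12)

1. C_x = 21  [line -16·x + -1·y + 324 = 0 ∩ |CD|² = 640]
2. C_y = -12  [line -16·x + -1·y + 324 = 0 ∩ |CD|² = 640]
   → C = (21, -12)
3. A_x = 5  [line 12·x + -4·y + -260/3 = 0 ∩ |AD|² = 640/9]
4. A_y = -20/3  [line 12·x + -4·y + -260/3 = 0 ∩ |AD|² = 640/9]
   → A = (5, -20/3)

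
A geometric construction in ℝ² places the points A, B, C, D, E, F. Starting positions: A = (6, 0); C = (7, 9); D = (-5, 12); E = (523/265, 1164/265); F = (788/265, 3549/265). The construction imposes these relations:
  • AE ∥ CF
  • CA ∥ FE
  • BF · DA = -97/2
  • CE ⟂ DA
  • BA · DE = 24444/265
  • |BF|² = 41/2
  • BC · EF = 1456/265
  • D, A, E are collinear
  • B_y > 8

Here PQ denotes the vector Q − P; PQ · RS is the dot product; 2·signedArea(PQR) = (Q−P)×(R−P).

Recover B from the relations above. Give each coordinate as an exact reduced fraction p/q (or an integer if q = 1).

1. B_x = 1311/530  [BC · EF = 1456/265 ∩ BF · DA = -97/2]
2. B_y = 4713/530  [BC · EF = 1456/265 ∩ BF · DA = -97/2]
   → B = (1311/530, 4713/530)

B = (1311/530, 4713/530)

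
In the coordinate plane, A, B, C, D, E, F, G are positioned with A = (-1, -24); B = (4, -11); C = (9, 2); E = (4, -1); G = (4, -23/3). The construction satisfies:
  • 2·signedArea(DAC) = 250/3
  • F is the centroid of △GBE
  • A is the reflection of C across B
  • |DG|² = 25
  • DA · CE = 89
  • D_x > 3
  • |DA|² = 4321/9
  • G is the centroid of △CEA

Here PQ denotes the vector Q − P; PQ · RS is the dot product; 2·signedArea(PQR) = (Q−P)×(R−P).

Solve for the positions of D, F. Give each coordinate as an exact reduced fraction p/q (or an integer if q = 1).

D = (4, -8/3)
F = (4, -59/9)

1. D_x = 4  [2·signedArea(DAC) = 250/3 ∩ DA · CE = 89]
2. D_y = -8/3  [2·signedArea(DAC) = 250/3 ∩ DA · CE = 89]
   → D = (4, -8/3)
3. F_x = 4  [F is the centroid of △GBE]
4. F_y = -59/9  [F is the centroid of △GBE]
   → F = (4, -59/9)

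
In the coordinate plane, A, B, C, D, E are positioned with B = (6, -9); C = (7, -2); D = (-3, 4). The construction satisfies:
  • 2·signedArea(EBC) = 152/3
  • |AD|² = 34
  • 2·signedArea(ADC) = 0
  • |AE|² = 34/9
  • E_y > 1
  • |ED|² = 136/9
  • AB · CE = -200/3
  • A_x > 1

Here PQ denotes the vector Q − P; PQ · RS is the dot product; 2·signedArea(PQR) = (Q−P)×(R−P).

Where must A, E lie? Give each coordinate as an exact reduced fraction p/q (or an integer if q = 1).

1. A_x = 2  [line 6·x + 10·y + -22 = 0 ∩ |AD|² = 34]
2. A_y = 1  [line 6·x + 10·y + -22 = 0 ∩ |AD|² = 34]
   → A = (2, 1)
3. E_x = 1/3  [2·signedArea(EBC) = 152/3 ∩ AB · CE = -200/3]
4. E_y = 2  [2·signedArea(EBC) = 152/3 ∩ AB · CE = -200/3]
   → E = (1/3, 2)

A = (2, 1)
E = (1/3, 2)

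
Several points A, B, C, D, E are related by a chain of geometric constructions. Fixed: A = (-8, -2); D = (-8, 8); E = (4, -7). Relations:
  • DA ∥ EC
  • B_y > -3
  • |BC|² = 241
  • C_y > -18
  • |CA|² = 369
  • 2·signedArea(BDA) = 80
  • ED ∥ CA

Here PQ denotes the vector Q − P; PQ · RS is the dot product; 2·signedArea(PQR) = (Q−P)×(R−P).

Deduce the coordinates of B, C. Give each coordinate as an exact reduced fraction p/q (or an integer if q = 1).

1. B_x = 0  [2·signedArea(BDA) = 80]
2. C_x = 4  [ED ∥ CA ∩ DA ∥ EC]
3. C_y = -17  [ED ∥ CA ∩ DA ∥ EC]
   → C = (4, -17)
4. B_y = -2  [|BC|² = 241]
   → B = (0, -2)

B = (0, -2)
C = (4, -17)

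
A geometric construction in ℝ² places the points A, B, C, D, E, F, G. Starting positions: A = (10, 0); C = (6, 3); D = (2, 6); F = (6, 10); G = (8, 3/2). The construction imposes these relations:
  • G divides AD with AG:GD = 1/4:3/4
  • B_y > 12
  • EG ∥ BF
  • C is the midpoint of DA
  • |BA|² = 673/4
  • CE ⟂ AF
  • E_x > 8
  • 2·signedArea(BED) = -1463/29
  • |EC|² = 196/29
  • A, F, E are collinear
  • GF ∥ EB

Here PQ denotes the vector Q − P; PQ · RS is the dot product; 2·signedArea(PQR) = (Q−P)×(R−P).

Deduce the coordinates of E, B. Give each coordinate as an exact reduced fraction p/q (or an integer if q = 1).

B = (186/29, 723/58)
E = (244/29, 115/29)

1. E_x = 244/29  [A, F, E are collinear ∩ CE ⟂ AF]
2. E_y = 115/29  [A, F, E are collinear ∩ CE ⟂ AF]
   → E = (244/29, 115/29)
3. B_x = 186/29  [EG ∥ BF ∩ GF ∥ EB]
4. B_y = 723/58  [EG ∥ BF ∩ GF ∥ EB]
   → B = (186/29, 723/58)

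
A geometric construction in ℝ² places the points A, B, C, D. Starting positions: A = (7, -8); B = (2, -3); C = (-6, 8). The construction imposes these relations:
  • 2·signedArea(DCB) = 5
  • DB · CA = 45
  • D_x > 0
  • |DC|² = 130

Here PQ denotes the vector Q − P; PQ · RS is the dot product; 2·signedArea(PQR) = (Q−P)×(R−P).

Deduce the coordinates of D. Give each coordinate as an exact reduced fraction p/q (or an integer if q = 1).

D = (1, -1)

1. D_x = 1  [2·signedArea(DCB) = 5 ∩ DB · CA = 45]
2. D_y = -1  [2·signedArea(DCB) = 5 ∩ DB · CA = 45]
   → D = (1, -1)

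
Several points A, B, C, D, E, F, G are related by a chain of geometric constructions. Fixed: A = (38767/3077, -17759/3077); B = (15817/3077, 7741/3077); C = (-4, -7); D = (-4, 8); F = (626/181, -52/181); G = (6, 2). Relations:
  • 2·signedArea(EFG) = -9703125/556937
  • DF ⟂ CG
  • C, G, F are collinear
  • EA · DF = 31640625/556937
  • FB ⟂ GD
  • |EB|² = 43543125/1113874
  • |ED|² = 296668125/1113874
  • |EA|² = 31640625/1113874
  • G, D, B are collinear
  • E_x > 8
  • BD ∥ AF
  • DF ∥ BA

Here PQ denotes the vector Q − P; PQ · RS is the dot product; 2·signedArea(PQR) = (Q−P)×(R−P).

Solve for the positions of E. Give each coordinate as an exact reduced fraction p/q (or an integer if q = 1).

E = (49409/6154, -103/34)

1. E_x = 49409/6154  [line -414/181·x + 460/181·y + 14515553/556937 = 0 ∩ |ED|² = 296668125/1113874]
2. E_y = -103/34  [line -414/181·x + 460/181·y + 14515553/556937 = 0 ∩ |ED|² = 296668125/1113874]
   → E = (49409/6154, -103/34)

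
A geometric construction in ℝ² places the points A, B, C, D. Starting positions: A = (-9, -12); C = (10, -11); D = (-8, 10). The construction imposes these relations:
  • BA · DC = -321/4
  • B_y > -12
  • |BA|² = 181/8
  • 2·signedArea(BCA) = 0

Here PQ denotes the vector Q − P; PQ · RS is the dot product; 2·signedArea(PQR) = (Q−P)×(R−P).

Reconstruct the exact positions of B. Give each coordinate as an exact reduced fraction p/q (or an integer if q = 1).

B = (-17/4, -47/4)

1. B_x = -17/4  [2·signedArea(BCA) = 0 ∩ BA · DC = -321/4]
2. B_y = -47/4  [2·signedArea(BCA) = 0 ∩ BA · DC = -321/4]
   → B = (-17/4, -47/4)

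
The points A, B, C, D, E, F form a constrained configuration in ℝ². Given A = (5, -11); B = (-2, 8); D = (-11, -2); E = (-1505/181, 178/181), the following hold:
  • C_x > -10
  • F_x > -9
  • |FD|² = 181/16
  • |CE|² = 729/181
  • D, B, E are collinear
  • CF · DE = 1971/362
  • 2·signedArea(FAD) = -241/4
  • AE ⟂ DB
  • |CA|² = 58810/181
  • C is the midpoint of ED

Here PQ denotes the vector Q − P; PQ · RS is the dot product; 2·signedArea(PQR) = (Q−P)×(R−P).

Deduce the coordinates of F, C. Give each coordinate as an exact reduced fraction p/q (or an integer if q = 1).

1. F_x = -35/4  [line -9·x + -16·y + -283/4 = 0 ∩ |FD|² = 181/16]
2. F_y = 1/2  [line -9·x + -16·y + -283/4 = 0 ∩ |FD|² = 181/16]
   → F = (-35/4, 1/2)
3. C_x = -1748/181  [C is the midpoint of ED]
4. C_y = -92/181  [C is the midpoint of ED]
   → C = (-1748/181, -92/181)

C = (-1748/181, -92/181)
F = (-35/4, 1/2)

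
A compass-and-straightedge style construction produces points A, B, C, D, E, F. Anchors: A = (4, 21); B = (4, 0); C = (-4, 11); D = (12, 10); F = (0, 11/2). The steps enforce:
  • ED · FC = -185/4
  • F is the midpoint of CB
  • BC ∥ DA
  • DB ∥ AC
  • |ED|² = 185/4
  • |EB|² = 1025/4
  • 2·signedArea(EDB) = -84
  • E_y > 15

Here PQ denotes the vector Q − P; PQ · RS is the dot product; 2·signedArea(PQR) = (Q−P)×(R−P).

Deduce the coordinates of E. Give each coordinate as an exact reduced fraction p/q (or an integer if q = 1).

E = (8, 31/2)

1. E_x = 8  [2·signedArea(EDB) = -84 ∩ ED · FC = -185/4]
2. E_y = 31/2  [2·signedArea(EDB) = -84 ∩ ED · FC = -185/4]
   → E = (8, 31/2)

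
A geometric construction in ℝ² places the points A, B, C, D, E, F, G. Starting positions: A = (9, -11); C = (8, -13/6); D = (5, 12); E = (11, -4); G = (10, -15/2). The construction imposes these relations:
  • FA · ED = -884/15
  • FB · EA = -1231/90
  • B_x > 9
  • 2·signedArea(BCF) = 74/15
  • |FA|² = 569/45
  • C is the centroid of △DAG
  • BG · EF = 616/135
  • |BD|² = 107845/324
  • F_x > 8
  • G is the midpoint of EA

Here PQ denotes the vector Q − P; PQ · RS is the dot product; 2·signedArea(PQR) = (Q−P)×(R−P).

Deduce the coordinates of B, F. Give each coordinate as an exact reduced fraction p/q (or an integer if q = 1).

B = (28/3, -103/18)
F = (43/5, -112/15)

1. F_x = 43/5  [line 6·x + -16·y + -2566/15 = 0 ∩ |FA|² = 569/45]
2. F_y = -112/15  [line 6·x + -16·y + -2566/15 = 0 ∩ |FA|² = 569/45]
   → F = (43/5, -112/15)
3. B_x = 28/3  [2·signedArea(BCF) = 74/15 ∩ FB · EA = -1231/90]
4. B_y = -103/18  [2·signedArea(BCF) = 74/15 ∩ FB · EA = -1231/90]
   → B = (28/3, -103/18)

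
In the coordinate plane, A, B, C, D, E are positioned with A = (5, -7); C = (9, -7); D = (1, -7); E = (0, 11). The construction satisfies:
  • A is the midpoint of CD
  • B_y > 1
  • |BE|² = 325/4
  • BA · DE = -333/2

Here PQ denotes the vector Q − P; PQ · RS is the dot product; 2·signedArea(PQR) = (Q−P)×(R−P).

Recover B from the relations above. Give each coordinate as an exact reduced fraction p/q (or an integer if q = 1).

B = (1/2, 2)

1. B_x = 1/2  [line 1·x + -18·y + 71/2 = 0 ∩ |BE|² = 325/4]
2. B_y = 2  [line 1·x + -18·y + 71/2 = 0 ∩ |BE|² = 325/4]
   → B = (1/2, 2)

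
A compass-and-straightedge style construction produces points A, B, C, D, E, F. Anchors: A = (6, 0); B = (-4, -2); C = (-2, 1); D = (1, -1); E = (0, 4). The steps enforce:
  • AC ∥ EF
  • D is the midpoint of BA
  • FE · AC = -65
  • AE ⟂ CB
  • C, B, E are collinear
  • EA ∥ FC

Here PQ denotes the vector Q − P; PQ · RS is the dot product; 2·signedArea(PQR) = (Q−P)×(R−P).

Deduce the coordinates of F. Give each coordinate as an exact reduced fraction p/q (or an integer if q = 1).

1. F_x = -8  [EA ∥ FC ∩ AC ∥ EF]
2. F_y = 5  [EA ∥ FC ∩ AC ∥ EF]
   → F = (-8, 5)

F = (-8, 5)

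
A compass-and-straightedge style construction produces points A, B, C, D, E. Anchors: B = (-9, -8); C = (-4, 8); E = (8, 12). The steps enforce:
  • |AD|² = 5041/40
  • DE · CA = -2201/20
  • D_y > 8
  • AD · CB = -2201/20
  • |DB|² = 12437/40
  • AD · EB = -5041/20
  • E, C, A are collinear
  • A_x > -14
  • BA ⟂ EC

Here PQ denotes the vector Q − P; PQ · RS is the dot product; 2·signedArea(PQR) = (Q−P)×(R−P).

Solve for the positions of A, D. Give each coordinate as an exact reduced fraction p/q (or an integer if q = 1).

A = (-133/10, 49/10)
D = (-53/20, 169/20)

1. A_x = -133/10  [E, C, A are collinear ∩ BA ⟂ EC]
2. A_y = 49/10  [E, C, A are collinear ∩ BA ⟂ EC]
   → A = (-133/10, 49/10)
3. D_x = -53/20  [DE · CA = -2201/20 ∩ AD · EB = -5041/20]
4. D_y = 169/20  [DE · CA = -2201/20 ∩ AD · EB = -5041/20]
   → D = (-53/20, 169/20)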